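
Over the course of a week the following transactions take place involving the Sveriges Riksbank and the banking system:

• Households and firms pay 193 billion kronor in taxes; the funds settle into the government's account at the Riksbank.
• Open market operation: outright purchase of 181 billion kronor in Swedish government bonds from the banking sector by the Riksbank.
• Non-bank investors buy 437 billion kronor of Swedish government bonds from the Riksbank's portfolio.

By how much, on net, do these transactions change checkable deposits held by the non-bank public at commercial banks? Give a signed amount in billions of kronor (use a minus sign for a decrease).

-630 billion

Riksbank balance sheet:
  Assets:      Securities −256B
  Liabilities: Bank reserves −449B, Government deposits +193B
Commercial banking system:
  Assets:      Reserves at CB −449B, Securities −181B
  Liabilities: Checkable deposits −630B
So the change in checkable deposits held by the non-bank public at commercial banks is -630 billion.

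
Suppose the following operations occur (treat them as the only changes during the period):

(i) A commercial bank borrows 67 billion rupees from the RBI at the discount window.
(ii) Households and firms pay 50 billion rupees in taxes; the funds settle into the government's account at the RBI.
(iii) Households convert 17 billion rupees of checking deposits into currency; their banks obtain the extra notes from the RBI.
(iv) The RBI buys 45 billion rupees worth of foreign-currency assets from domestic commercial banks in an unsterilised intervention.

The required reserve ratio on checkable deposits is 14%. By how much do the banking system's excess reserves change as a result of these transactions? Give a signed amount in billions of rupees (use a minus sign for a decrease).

+54.38 billion

Discount-window loan 67 billion rupees: reserves +67B, deposits 0.
Government account inflow 50 billion rupees: reserves −50B, deposits −50B.
Currency withdrawal 17 billion rupees: reserves −17B, deposits −17B.
FX purchase 45 billion rupees: reserves +45B, deposits 0.
Totals: Δreserves = +45B, Δdeposits = −67B.
Δrequired reserves = 14% × −67B = −9.38B.
Δexcess reserves = Δreserves − Δrequired = +45B − (−9.38B) = +54.38 billion.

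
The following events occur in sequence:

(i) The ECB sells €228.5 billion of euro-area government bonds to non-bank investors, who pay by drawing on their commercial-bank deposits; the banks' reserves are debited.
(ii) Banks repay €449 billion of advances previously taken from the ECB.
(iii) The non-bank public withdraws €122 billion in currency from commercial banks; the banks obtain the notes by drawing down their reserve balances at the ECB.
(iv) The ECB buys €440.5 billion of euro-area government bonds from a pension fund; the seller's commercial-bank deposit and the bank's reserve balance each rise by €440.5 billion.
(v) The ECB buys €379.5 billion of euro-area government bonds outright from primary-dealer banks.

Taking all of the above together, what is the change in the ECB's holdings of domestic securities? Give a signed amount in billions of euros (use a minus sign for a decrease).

Asset sale (to non-banks) €228.5 billion: securities removed from the ECB's portfolio → −€228.5B.
Discount-window repayment €449 billion: the ECB's securities portfolio is untouched → 0.
Currency withdrawal €122 billion: the ECB's securities portfolio is untouched → 0.
Asset purchase (from non-banks) €440.5 billion: securities added to the ECB's portfolio → +€440.5B.
OMO purchase (from banks) €379.5 billion: securities added to the ECB's portfolio → +€379.5B.
Net: −228.5 + 0 + 0 + 440.5 + 379.5 = +€591.5 billion.

+€591.5 billion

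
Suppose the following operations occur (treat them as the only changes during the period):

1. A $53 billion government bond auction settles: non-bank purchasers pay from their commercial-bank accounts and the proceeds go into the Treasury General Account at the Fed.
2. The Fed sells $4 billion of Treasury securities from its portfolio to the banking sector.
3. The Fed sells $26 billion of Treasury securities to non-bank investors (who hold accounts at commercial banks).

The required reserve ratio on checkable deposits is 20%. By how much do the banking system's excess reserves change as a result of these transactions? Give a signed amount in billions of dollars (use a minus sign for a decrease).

-$67.2 billion

Government account inflow $53 billion: reserves −$53B, deposits −$53B.
OMO sale (to banks) $4 billion: reserves −$4B, deposits 0.
Asset sale (to non-banks) $26 billion: reserves −$26B, deposits −$26B.
Totals: Δreserves = −$83B, Δdeposits = −$79B.
Δrequired reserves = 20% × −$79B = −$15.8B.
Δexcess reserves = Δreserves − Δrequired = −$83B − (−$15.8B) = -$67.2 billion.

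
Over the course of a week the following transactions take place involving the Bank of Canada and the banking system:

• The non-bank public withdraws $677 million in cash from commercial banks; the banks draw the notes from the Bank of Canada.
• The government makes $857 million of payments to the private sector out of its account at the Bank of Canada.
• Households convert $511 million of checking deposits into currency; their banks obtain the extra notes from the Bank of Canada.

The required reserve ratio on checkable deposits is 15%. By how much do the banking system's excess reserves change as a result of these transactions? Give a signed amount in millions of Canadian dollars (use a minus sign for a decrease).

Currency withdrawal $677 million: reserves −$677M, deposits −$677M.
Government spending $857 million: reserves +$857M, deposits +$857M.
Currency withdrawal $511 million: reserves −$511M, deposits −$511M.
Totals: Δreserves = −$331M, Δdeposits = −$331M.
Δrequired reserves = 15% × −$331M = −$49.65M.
Δexcess reserves = Δreserves − Δrequired = −$331M − (−$49.65M) = -$281.35 million.

-$281.35 million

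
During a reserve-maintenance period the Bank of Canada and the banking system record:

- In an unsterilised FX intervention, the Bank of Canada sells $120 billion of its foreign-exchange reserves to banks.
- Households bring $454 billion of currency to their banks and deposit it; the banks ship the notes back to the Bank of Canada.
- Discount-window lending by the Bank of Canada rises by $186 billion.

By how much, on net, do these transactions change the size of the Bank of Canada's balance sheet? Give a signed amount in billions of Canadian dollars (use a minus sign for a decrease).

+$66 billion

FX sale $120 billion: a Bank of Canada asset is shed → −$120B.
Currency deposit $454 billion: only the composition of liabilities changes → 0.
Discount-window loan $186 billion: a Bank of Canada asset is acquired → +$186B.
Net: −120 + 0 + 186 = +$66 billion.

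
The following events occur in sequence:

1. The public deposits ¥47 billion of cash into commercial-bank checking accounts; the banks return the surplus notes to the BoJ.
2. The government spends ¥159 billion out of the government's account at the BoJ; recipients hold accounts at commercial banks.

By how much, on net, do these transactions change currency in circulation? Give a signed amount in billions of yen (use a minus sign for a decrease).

Currency deposit ¥47 billion: notes return to the central bank → −¥47B.
Government spending ¥159 billion: no currency enters or leaves circulation → 0.
Net: −47 + 0 = -¥47 billion.

-¥47 billion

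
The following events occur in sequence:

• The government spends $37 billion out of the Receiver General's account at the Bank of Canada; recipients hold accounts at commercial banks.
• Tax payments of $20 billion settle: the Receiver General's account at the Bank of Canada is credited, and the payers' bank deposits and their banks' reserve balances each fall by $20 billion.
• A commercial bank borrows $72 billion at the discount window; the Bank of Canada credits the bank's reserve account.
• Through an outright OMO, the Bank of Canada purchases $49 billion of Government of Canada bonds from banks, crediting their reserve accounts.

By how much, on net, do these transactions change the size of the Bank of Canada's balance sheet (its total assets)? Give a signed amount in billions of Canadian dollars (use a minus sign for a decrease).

+$121 billion

Government spending $37 billion: only the composition of liabilities changes → 0.
Government account inflow $20 billion: only the composition of liabilities changes → 0.
Discount-window loan $72 billion: a Bank of Canada asset is acquired → +$72B.
OMO purchase (from banks) $49 billion: a Bank of Canada asset is acquired → +$49B.
Net: 0 + 0 + 72 + 49 = +$121 billion.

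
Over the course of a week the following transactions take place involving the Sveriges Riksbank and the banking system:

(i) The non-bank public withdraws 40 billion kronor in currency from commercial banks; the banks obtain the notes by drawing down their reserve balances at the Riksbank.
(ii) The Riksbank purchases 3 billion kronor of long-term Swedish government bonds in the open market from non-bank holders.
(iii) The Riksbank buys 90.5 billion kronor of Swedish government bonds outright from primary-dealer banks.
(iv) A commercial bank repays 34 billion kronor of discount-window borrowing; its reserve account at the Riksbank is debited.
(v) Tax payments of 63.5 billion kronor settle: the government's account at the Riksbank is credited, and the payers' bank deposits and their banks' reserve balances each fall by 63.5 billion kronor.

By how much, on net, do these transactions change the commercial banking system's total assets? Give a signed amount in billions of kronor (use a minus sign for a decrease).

-134.5 billion

Riksbank balance sheet:
  Assets:      Securities +93.5B, Loans to banks −34B
  Liabilities: Bank reserves −44B, Currency in circulation +40B, Government deposits +63.5B
Commercial banking system:
  Assets:      Reserves at CB −44B, Securities −90.5B
  Liabilities: Checkable deposits −100.5B, Borrowings from CB −34B
Change in total bank assets = -134.5 billion.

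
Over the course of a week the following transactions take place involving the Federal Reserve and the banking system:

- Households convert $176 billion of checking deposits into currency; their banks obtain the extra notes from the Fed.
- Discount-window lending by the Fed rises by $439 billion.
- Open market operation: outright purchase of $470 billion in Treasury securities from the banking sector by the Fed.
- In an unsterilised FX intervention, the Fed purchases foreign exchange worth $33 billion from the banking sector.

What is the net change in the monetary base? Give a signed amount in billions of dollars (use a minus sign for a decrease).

+$942 billion

Fed balance sheet:
  Assets:      Securities +$470B, Loans to banks +$439B, Foreign assets +$33B
  Liabilities: Bank reserves +$766B, Currency in circulation +$176B
Monetary base = currency + reserves: +$176B + (+$766B) = +$942 billion.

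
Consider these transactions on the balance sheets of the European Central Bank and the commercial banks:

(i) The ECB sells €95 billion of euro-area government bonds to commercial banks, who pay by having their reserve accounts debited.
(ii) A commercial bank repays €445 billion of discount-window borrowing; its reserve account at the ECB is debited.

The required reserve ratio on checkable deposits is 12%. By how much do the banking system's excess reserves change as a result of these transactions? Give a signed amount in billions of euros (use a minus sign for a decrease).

-€540 billion

OMO sale (to banks) €95 billion: reserves −€95B, deposits 0.
Discount-window repayment €445 billion: reserves −€445B, deposits 0.
Totals: Δreserves = −€540B, Δdeposits = 0.
Δrequired reserves = 12% × 0 = 0.
Δexcess reserves = Δreserves − Δrequired = −€540B − (0) = -€540 billion.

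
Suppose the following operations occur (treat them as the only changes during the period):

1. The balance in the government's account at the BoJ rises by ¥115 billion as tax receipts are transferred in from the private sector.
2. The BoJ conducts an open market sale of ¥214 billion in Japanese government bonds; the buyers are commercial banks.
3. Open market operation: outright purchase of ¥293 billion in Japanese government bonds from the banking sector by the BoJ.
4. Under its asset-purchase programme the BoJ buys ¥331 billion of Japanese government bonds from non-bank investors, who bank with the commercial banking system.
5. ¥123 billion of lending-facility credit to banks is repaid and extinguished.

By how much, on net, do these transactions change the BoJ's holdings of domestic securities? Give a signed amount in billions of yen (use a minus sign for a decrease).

BoJ balance sheet:
  Assets:      Securities +¥410B, Loans to banks −¥123B
  Liabilities: Bank reserves +¥172B, Government deposits +¥115B
So the change in the BoJ's holdings of domestic securities is +¥410 billion.

+¥410 billion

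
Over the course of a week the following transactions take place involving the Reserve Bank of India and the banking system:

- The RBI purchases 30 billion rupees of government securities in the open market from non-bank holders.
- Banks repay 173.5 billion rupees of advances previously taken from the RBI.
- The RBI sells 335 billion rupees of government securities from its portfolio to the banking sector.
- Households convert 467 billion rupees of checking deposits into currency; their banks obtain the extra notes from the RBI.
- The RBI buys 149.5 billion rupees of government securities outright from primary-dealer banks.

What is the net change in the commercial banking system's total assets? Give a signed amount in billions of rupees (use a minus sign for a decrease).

-610.5 billion

RBI balance sheet:
  Assets:      Securities −155.5B, Loans to banks −173.5B
  Liabilities: Bank reserves −796B, Currency in circulation +467B
Commercial banking system:
  Assets:      Reserves at CB −796B, Securities +185.5B
  Liabilities: Checkable deposits −437B, Borrowings from CB −173.5B
Change in total bank assets = -610.5 billion.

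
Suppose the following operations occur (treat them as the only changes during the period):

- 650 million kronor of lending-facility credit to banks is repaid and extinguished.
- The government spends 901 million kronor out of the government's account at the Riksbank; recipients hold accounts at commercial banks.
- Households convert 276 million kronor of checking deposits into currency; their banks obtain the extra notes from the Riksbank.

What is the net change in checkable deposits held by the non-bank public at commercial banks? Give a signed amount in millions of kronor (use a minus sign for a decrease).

Discount-window repayment 650 million kronor: the counterparty is a bank, so public deposits are unchanged → 0.
Government spending 901 million kronor: non-bank counterparties' bank balances rise → +901M.
Currency withdrawal 276 million kronor: non-bank counterparties' bank balances fall → −276M.
Net: 0 + 901 − 276 = +625 million.

+625 million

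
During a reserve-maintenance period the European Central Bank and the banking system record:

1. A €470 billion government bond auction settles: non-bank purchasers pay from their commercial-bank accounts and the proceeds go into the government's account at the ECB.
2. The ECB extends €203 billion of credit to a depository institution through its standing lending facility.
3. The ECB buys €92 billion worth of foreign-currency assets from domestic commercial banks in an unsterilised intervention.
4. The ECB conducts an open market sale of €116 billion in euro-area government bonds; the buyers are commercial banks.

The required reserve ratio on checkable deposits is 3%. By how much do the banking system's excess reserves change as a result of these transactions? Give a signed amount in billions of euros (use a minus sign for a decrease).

-€276.9 billion

Government account inflow €470 billion: reserves −€470B, deposits −€470B.
Discount-window loan €203 billion: reserves +€203B, deposits 0.
FX purchase €92 billion: reserves +€92B, deposits 0.
OMO sale (to banks) €116 billion: reserves −€116B, deposits 0.
Totals: Δreserves = −€291B, Δdeposits = −€470B.
Δrequired reserves = 3% × −€470B = −€14.1B.
Δexcess reserves = Δreserves − Δrequired = −€291B − (−€14.1B) = -€276.9 billion.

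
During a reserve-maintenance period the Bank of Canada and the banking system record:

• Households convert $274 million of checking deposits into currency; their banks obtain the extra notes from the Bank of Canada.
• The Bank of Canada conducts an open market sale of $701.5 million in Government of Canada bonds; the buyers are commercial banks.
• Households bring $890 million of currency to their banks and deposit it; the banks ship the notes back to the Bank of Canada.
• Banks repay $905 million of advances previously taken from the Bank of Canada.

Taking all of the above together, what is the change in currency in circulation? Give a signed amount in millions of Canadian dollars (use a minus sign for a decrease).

Currency withdrawal $274 million: notes leave the central bank → +$274M.
OMO sale (to banks) $701.5 million: no currency enters or leaves circulation → 0.
Currency deposit $890 million: notes return to the central bank → −$890M.
Discount-window repayment $905 million: no currency enters or leaves circulation → 0.
Net: 274 + 0 − 890 + 0 = -$616 million.

-$616 million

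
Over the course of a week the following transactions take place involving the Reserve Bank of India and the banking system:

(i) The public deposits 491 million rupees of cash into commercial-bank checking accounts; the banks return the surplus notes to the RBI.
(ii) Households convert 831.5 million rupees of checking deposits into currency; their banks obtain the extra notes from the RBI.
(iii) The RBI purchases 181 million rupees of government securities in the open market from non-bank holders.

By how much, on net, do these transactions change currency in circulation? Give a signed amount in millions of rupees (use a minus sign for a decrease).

+340.5 million

RBI balance sheet:
  Assets:      Securities +181M
  Liabilities: Bank reserves −159.5M, Currency in circulation +340.5M
Commercial banking system:
  Assets:      Reserves at CB −159.5M
  Liabilities: Checkable deposits −159.5M
So the change in currency in circulation is +340.5 million.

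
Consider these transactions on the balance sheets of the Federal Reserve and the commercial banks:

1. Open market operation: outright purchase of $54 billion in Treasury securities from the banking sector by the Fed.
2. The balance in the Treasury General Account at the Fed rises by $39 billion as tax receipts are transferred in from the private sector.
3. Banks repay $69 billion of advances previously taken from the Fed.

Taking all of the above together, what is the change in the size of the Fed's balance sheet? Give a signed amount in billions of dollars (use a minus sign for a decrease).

-$15 billion

OMO purchase (from banks) $54 billion: a Fed asset is acquired → +$54B.
Government account inflow $39 billion: only the composition of liabilities changes → 0.
Discount-window repayment $69 billion: a Fed asset is shed → −$69B.
Net: 54 + 0 − 69 = -$15 billion.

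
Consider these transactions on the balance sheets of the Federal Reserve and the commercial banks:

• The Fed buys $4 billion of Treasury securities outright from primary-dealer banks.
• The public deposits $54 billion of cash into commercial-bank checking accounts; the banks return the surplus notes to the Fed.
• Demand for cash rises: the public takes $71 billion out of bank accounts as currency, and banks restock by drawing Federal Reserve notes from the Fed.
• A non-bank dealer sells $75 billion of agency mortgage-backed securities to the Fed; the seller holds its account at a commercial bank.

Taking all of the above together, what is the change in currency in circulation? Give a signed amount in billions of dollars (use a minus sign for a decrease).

OMO purchase (from banks) $4 billion: no currency enters or leaves circulation → 0.
Currency deposit $54 billion: notes return to the central bank → −$54B.
Currency withdrawal $71 billion: notes leave the central bank → +$71B.
Asset purchase (from non-banks) $75 billion: no currency enters or leaves circulation → 0.
Net: 0 − 54 + 71 + 0 = +$17 billion.

+$17 billion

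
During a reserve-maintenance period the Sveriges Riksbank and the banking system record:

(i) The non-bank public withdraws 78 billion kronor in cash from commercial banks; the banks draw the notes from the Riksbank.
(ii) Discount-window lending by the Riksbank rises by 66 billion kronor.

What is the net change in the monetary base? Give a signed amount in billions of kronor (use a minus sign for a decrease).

+66 billion

Currency withdrawal 78 billion kronor: just a shift between currency and reserves — both are base money → 0.
Discount-window loan 66 billion kronor: Riksbank balance sheet expands → +66B.
Net: 0 + 66 = +66 billion.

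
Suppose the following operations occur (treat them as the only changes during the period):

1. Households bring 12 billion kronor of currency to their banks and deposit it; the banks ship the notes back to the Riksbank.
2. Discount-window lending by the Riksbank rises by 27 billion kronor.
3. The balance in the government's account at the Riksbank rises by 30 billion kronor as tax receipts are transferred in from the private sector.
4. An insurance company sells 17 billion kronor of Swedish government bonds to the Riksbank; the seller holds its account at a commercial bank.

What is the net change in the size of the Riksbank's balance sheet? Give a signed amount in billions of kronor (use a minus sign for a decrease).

Currency deposit 12 billion kronor: only the composition of liabilities changes → 0.
Discount-window loan 27 billion kronor: a Riksbank asset is acquired → +27B.
Government account inflow 30 billion kronor: only the composition of liabilities changes → 0.
Asset purchase (from non-banks) 17 billion kronor: a Riksbank asset is acquired → +17B.
Net: 0 + 27 + 0 + 17 = +44 billion.

+44 billion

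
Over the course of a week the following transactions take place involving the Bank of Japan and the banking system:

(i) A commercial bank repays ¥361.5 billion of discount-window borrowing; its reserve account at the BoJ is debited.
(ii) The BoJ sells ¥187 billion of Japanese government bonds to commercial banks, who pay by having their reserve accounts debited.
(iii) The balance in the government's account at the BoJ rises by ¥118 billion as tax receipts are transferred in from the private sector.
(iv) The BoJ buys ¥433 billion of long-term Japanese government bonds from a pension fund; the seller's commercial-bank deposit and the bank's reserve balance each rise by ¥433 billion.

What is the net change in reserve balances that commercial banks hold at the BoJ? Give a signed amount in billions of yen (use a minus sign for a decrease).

BoJ balance sheet:
  Assets:      Securities +¥246B, Loans to banks −¥361.5B
  Liabilities: Bank reserves −¥233.5B, Government deposits +¥118B
Commercial banking system:
  Assets:      Reserves at CB −¥233.5B, Securities +¥187B
  Liabilities: Checkable deposits +¥315B, Borrowings from CB −¥361.5B
So the change in reserve balances that commercial banks hold at the BoJ is -¥233.5 billion.

-¥233.5 billion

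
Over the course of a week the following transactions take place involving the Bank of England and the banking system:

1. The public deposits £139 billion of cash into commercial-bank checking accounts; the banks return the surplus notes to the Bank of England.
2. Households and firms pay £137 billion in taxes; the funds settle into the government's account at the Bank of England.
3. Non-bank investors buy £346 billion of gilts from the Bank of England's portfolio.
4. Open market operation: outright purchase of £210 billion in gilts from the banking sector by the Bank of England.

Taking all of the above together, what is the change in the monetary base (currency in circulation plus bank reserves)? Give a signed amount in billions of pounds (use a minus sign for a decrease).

Currency deposit £139 billion: just a shift between currency and reserves — both are base money → 0.
Government account inflow £137 billion: reserves shift to a non-base liability → −£137B.
Asset sale (to non-banks) £346 billion: Bank of England balance sheet contracts → −£346B.
OMO purchase (from banks) £210 billion: Bank of England balance sheet expands → +£210B.
Net: 0 − 137 − 346 + 210 = -£273 billion.

-£273 billion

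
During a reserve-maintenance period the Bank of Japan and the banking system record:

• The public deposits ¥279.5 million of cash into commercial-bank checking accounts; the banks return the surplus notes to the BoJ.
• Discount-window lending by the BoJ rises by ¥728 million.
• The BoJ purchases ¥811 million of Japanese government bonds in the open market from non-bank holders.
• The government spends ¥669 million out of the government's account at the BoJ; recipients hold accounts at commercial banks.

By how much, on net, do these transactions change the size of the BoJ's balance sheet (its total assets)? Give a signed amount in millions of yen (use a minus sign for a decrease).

+¥1539 million

Currency deposit ¥279.5 million: only the composition of liabilities changes → 0.
Discount-window loan ¥728 million: a BoJ asset is acquired → +¥728M.
Asset purchase (from non-banks) ¥811 million: a BoJ asset is acquired → +¥811M.
Government spending ¥669 million: only the composition of liabilities changes → 0.
Net: 0 + 728 + 811 + 0 = +¥1539 million.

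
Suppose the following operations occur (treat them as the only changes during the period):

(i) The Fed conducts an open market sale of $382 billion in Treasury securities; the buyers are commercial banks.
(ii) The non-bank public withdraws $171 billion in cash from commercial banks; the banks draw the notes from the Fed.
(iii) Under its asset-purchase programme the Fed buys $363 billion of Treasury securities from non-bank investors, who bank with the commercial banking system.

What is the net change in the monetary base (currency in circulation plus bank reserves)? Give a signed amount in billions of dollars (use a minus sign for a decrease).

-$19 billion

OMO sale (to banks) $382 billion: Fed balance sheet contracts → −$382B.
Currency withdrawal $171 billion: just a shift between currency and reserves — both are base money → 0.
Asset purchase (from non-banks) $363 billion: Fed balance sheet expands → +$363B.
Net: −382 + 0 + 363 = -$19 billion.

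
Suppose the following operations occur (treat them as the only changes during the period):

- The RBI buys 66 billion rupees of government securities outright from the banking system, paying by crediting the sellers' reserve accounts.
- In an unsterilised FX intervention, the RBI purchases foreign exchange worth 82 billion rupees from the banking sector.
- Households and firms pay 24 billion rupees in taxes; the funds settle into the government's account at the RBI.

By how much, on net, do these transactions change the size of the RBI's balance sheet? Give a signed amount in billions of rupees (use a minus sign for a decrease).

RBI balance sheet:
  Assets:      Securities +66B, Foreign assets +82B
  Liabilities: Bank reserves +124B, Government deposits +24B
Commercial banking system:
  Assets:      Reserves at CB +124B, Securities −66B, Foreign assets −82B
  Liabilities: Checkable deposits −24B
Change in total RBI assets = +148 billion.

+148 billion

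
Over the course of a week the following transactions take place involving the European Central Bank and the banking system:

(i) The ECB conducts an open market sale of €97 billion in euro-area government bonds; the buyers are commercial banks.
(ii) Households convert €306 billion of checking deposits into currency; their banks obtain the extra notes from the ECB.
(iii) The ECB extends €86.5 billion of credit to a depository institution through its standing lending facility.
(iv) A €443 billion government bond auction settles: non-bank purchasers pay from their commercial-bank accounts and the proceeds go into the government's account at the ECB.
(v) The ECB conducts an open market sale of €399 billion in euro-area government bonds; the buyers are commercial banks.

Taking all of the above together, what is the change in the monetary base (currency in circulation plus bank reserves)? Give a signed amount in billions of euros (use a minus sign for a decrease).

OMO sale (to banks) €97 billion: ECB balance sheet contracts → −€97B.
Currency withdrawal €306 billion: just a shift between currency and reserves — both are base money → 0.
Discount-window loan €86.5 billion: ECB balance sheet expands → +€86.5B.
Government account inflow €443 billion: reserves shift to a non-base liability → −€443B.
OMO sale (to banks) €399 billion: ECB balance sheet contracts → −€399B.
Net: −97 + 0 + 86.5 − 443 − 399 = -€852.5 billion.

-€852.5 billion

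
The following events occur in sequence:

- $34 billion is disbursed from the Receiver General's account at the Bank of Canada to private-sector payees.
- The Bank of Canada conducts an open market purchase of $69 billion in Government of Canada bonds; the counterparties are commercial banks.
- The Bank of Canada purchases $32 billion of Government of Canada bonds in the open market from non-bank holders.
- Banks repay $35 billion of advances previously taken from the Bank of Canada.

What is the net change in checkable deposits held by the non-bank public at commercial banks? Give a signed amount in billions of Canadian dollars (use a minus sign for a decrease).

+$66 billion

Government spending $34 billion: non-bank counterparties' bank balances rise → +$34B.
OMO purchase (from banks) $69 billion: the counterparty is a bank, so public deposits are unchanged → 0.
Asset purchase (from non-banks) $32 billion: non-bank counterparties' bank balances rise → +$32B.
Discount-window repayment $35 billion: the counterparty is a bank, so public deposits are unchanged → 0.
Net: 34 + 0 + 32 + 0 = +$66 billion.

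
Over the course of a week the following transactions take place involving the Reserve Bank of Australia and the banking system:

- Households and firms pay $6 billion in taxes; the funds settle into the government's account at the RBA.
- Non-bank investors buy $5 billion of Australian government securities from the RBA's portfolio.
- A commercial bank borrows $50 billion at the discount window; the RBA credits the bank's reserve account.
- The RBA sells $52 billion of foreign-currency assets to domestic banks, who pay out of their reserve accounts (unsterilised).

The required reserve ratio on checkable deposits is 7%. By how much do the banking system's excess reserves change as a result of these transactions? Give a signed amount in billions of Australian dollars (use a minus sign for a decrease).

-$12.23 billion

Government account inflow $6 billion: reserves −$6B, deposits −$6B.
Asset sale (to non-banks) $5 billion: reserves −$5B, deposits −$5B.
Discount-window loan $50 billion: reserves +$50B, deposits 0.
FX sale $52 billion: reserves −$52B, deposits 0.
Totals: Δreserves = −$13B, Δdeposits = −$11B.
Δrequired reserves = 7% × −$11B = −$0.77B.
Δexcess reserves = Δreserves − Δrequired = −$13B − (−$0.77B) = -$12.23 billion.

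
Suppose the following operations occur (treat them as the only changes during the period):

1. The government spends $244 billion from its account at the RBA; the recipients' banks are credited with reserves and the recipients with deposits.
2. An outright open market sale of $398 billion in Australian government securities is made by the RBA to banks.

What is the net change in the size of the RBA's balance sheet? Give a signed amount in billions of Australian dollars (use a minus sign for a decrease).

RBA balance sheet:
  Assets:      Securities −$398B
  Liabilities: Bank reserves −$154B, Government deposits −$244B
Commercial banking system:
  Assets:      Reserves at CB −$154B, Securities +$398B
  Liabilities: Checkable deposits +$244B
Change in total RBA assets = -$398 billion.

-$398 billion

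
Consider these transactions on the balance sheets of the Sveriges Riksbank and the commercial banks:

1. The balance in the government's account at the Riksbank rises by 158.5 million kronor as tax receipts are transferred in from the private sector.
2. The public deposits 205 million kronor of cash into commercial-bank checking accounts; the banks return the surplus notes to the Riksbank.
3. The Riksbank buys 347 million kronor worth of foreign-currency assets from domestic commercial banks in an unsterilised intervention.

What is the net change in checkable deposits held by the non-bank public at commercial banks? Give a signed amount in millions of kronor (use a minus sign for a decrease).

+46.5 million

Government account inflow 158.5 million kronor: non-bank counterparties' bank balances fall → −158.5M.
Currency deposit 205 million kronor: non-bank counterparties' bank balances rise → +205M.
FX purchase 347 million kronor: the counterparty is a bank, so public deposits are unchanged → 0.
Net: −158.5 + 205 + 0 = +46.5 million.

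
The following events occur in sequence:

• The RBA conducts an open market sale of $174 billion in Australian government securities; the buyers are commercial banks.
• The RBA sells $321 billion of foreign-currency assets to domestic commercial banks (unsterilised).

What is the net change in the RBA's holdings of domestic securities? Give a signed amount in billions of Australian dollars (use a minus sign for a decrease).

-$174 billion

RBA balance sheet:
  Assets:      Securities −$174B, Foreign assets −$321B
  Liabilities: Bank reserves −$495B
Commercial banking system:
  Assets:      Reserves at CB −$495B, Securities +$174B, Foreign assets +$321B
  Liabilities: no change
So the change in the RBA's holdings of domestic securities is -$174 billion.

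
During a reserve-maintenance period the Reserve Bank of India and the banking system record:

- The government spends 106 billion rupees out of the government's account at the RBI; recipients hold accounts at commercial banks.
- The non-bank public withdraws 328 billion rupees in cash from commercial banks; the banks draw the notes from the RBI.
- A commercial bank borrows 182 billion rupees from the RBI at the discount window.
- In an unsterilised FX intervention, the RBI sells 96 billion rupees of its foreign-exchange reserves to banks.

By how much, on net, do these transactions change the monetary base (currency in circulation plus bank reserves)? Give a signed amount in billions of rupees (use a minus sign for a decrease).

RBI balance sheet:
  Assets:      Loans to banks +182B, Foreign assets −96B
  Liabilities: Bank reserves −136B, Currency in circulation +328B, Government deposits −106B
Monetary base = currency + reserves: +328B + (−136B) = +192 billion.

+192 billion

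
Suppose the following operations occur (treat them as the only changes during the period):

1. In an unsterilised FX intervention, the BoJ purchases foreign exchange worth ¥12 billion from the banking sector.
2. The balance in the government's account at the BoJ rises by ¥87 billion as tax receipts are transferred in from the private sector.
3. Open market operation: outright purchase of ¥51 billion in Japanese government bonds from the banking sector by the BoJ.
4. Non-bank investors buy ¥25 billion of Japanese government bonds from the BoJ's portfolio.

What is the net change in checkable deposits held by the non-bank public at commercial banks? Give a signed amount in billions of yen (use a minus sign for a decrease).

FX purchase ¥12 billion: the counterparty is a bank, so public deposits are unchanged → 0.
Government account inflow ¥87 billion: non-bank counterparties' bank balances fall → −¥87B.
OMO purchase (from banks) ¥51 billion: the counterparty is a bank, so public deposits are unchanged → 0.
Asset sale (to non-banks) ¥25 billion: non-bank counterparties' bank balances fall → −¥25B.
Net: 0 − 87 + 0 − 25 = -¥112 billion.

-¥112 billion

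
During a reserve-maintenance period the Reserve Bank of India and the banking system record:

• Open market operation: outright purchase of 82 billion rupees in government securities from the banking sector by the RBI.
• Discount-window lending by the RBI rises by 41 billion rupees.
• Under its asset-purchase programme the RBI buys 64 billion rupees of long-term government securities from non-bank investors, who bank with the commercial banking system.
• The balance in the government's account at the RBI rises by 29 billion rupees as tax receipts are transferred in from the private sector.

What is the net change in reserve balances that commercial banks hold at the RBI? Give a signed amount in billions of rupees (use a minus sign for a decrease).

RBI balance sheet:
  Assets:      Securities +146B, Loans to banks +41B
  Liabilities: Bank reserves +158B, Government deposits +29B
Commercial banking system:
  Assets:      Reserves at CB +158B, Securities −82B
  Liabilities: Checkable deposits +35B, Borrowings from CB +41B
So the change in reserve balances that commercial banks hold at the RBI is +158 billion.

+158 billion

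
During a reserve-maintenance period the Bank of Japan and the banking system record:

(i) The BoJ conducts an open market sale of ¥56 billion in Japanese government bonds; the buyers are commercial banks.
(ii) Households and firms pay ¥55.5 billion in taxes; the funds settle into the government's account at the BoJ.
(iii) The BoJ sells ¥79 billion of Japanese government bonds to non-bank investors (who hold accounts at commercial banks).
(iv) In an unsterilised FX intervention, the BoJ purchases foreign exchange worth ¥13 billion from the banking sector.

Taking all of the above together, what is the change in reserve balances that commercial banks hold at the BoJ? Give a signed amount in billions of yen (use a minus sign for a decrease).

-¥177.5 billion

BoJ balance sheet:
  Assets:      Securities −¥135B, Foreign assets +¥13B
  Liabilities: Bank reserves −¥177.5B, Government deposits +¥55.5B
So the change in reserve balances that commercial banks hold at the BoJ is -¥177.5 billion.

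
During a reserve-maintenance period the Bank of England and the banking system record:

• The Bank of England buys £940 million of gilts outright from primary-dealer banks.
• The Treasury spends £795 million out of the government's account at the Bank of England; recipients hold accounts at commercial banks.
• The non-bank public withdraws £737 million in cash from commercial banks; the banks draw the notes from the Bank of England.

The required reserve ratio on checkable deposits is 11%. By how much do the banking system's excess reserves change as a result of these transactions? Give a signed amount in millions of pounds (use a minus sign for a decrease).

+£991.62 million

OMO purchase (from banks) £940 million: reserves +£940M, deposits 0.
Government spending £795 million: reserves +£795M, deposits +£795M.
Currency withdrawal £737 million: reserves −£737M, deposits −£737M.
Totals: Δreserves = +£998M, Δdeposits = +£58M.
Δrequired reserves = 11% × +£58M = +£6.38M.
Δexcess reserves = Δreserves − Δrequired = +£998M − (+£6.38M) = +£991.62 million.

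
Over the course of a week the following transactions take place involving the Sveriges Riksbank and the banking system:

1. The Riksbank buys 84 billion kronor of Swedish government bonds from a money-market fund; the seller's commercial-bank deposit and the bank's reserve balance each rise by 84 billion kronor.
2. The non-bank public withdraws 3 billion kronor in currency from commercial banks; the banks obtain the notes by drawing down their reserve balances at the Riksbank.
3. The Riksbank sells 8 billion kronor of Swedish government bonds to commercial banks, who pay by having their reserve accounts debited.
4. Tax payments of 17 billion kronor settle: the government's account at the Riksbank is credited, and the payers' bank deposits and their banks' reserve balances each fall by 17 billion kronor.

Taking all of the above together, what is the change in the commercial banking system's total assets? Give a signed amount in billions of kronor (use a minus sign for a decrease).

+64 billion

Riksbank balance sheet:
  Assets:      Securities +76B
  Liabilities: Bank reserves +56B, Currency in circulation +3B, Government deposits +17B
Commercial banking system:
  Assets:      Reserves at CB +56B, Securities +8B
  Liabilities: Checkable deposits +64B
Change in total bank assets = +64 billion.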